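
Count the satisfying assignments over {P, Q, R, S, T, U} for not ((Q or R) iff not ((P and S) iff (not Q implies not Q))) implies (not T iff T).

Initial set: {(not ((Q or R) iff not ((P and S) iff (not Q implies not Q))) implies (not T iff T))}.
(not ((Q or R) iff not ((P and S) iff (not Q implies not Q))) implies (not T iff T)): β-rule — branch into not not ((Q or R) iff not ((P and S) iff (not Q implies not Q)))  //  (not T iff T).
  branch 1 (add not not ((Q or R) iff not ((P and S) iff (not Q implies not Q)))):
    not not ((Q or R) iff not ((P and S) iff (not Q implies not Q))): β-rule — branch into (Q or R), not ((P and S) iff (not Q implies not Q))  //  not (Q or R), not not ((P and S) iff (not Q implies not Q)).
      branch 1.1 (add (Q or R), not ((P and S) iff (not Q implies not Q))):
        (Q or R): β-rule — branch into Q  //  R.
          branch 1.1.1 (add Q):
            not ((P and S) iff (not Q implies not Q)): β-rule — branch into (P and S), not (not Q implies not Q)  //  not (P and S), (not Q implies not Q).
              branch 1.1.1.1 (add (P and S), not (not Q implies not Q)):
                (P and S): α-rule — add P, S.
                not (not Q implies not Q): α-rule — add not Q, not not Q.
                × closes — contains both Q and not Q.
              branch 1.1.1.2 (add not (P and S), (not Q implies not Q)):
                not (P and S): β-rule — branch into not P  //  not S.
                  branch 1.1.1.2.1 (add not P):
                    (not Q implies not Q): β-rule — branch into not not Q  //  not Q.
                      branch 1.1.1.2.1.1 (add not not Q):
                        ○ open, literals {P=F, Q=T}.
                      branch 1.1.1.2.1.2 (add not Q):
                        × closes — contains both Q and not Q.
                  branch 1.1.1.2.2 (add not S):
                    (not Q implies not Q): β-rule — branch into not not Q  //  not Q.
                      branch 1.1.1.2.2.1 (add not not Q):
                        ○ open, literals {Q=T, S=F}.
                      branch 1.1.1.2.2.2 (add not Q):
                        × closes — contains both Q and not Q.
          branch 1.1.2 (add R):
            not ((P and S) iff (not Q implies not Q)): β-rule — branch into (P and S), not (not Q implies not Q)  //  not (P and S), (not Q implies not Q).
              branch 1.1.2.1 (add (P and S), not (not Q implies not Q)):
                (P and S): α-rule — add P, S.
                not (not Q implies not Q): α-rule — add not Q, not not Q.
                × closes — contains both Q and not Q.
              branch 1.1.2.2 (add not (P and S), (not Q implies not Q)):
                not (P and S): β-rule — branch into not P  //  not S.
                  branch 1.1.2.2.1 (add not P):
                    (not Q implies not Q): β-rule — branch into not not Q  //  not Q.
                      branch 1.1.2.2.1.1 (add not not Q):
                        ○ open, literals {P=F, Q=T, R=T}.
                      branch 1.1.2.2.1.2 (add not Q):
                        ○ open, literals {P=F, Q=F, R=T}.
                  branch 1.1.2.2.2 (add not S):
                    (not Q implies not Q): β-rule — branch into not not Q  //  not Q.
                      branch 1.1.2.2.2.1 (add not not Q):
                        ○ open, literals {Q=T, R=T, S=F}.
                      branch 1.1.2.2.2.2 (add not Q):
                        ○ open, literals {Q=F, R=T, S=F}.
      branch 1.2 (add not (Q or R), not not ((P and S) iff (not Q implies not Q))):
        not (Q or R): α-rule — add not Q, not R.
        not not ((P and S) iff (not Q implies not Q)): β-rule — branch into (P and S), (not Q implies not Q)  //  not (P and S), not (not Q implies not Q).
          branch 1.2.1 (add (P and S), (not Q implies not Q)):
            (P and S): α-rule — add P, S.
            (not Q implies not Q): β-rule — branch into not not Q  //  not Q.
              branch 1.2.1.1 (add not not Q):
                × closes — contains both Q and not Q.
              branch 1.2.1.2 (add not Q):
                ○ open, literals {P=T, Q=F, R=F, S=T}.
          branch 1.2.2 (add not (P and S), not (not Q implies not Q)):
            not (not Q implies not Q): α-rule — add not Q, not not Q.
            × closes — contains both Q and not Q.
  branch 2 (add (not T iff T)):
    (not T iff T): β-rule — branch into not T, T  //  not not T, not T.
      branch 2.1 (add not T, T):
        × closes — contains both T and not T.
      branch 2.2 (add not not T, not T):
        × closes — contains both T and not T.
8 branches closed, 7 open.
Each open branch fixes some atoms; the unmentioned ones are free. Counting distinct full assignments: branch {P=F, Q=T} (R, S, T, U) contributes 16 new; branch {Q=T, S=F} (P, R, T, U) contributes 8 new; branch {P=F, Q=T, R=T} (S, T, U) contributes 0 new; branch {P=F, Q=F, R=T} (S, T, U) contributes 8 new; branch {Q=T, R=T, S=F} (P, T, U) contributes 0 new; branch {Q=F, R=T, S=F} (P, T, U) contributes 4 new; branch {P=T, Q=F, R=F, S=T} (T, U) contributes 4 new. Total: 40.

40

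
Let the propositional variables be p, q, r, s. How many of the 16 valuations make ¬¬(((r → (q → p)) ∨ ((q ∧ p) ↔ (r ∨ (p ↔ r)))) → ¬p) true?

8

Initial set: {¬¬(((r → (q → p)) ∨ ((q ∧ p) ↔ (r ∨ (p ↔ r)))) → ¬p)}.
¬¬(((r → (q → p)) ∨ ((q ∧ p) ↔ (r ∨ (p ↔ r)))) → ¬p): drop double negation, giving (((r → (q → p)) ∨ ((q ∧ p) ↔ (r ∨ (p ↔ r)))) → ¬p).
(((r → (q → p)) ∨ ((q ∧ p) ↔ (r ∨ (p ↔ r)))) → ¬p): β-rule — branch into ¬((r → (q → p)) ∨ ((q ∧ p) ↔ (r ∨ (p ↔ r))))  //  ¬p.
  branch 1 (add ¬((r → (q → p)) ∨ ((q ∧ p) ↔ (r ∨ (p ↔ r))))):
    ¬((r → (q → p)) ∨ ((q ∧ p) ↔ (r ∨ (p ↔ r)))): α-rule — add ¬(r → (q → p)), ¬((q ∧ p) ↔ (r ∨ (p ↔ r))).
    ¬(r → (q → p)): α-rule — add r, ¬(q → p).
    ¬(q → p): α-rule — add q, ¬p.
    ¬((q ∧ p) ↔ (r ∨ (p ↔ r))): β-rule — branch into (q ∧ p), ¬(r ∨ (p ↔ r))  //  ¬(q ∧ p), (r ∨ (p ↔ r)).
      branch 1.1 (add (q ∧ p), ¬(r ∨ (p ↔ r))):
        (q ∧ p): α-rule — add q, p.
        × closes — contains both p and ¬p.
      branch 1.2 (add ¬(q ∧ p), (r ∨ (p ↔ r))):
        ¬(q ∧ p): β-rule — branch into ¬q  //  ¬p.
          branch 1.2.1 (add ¬q):
            × closes — contains both q and ¬q.
          branch 1.2.2 (add ¬p):
            (r ∨ (p ↔ r)): β-rule — branch into r  //  (p ↔ r).
              branch 1.2.2.1 (add r):
                ○ open, literals {p=false, q=true, r=true}.
              branch 1.2.2.2 (add (p ↔ r)):
                (p ↔ r): β-rule — branch into p, r  //  ¬p, ¬r.
                  branch 1.2.2.2.1 (add p, r):
                    × closes — contains both p and ¬p.
                  branch 1.2.2.2.2 (add ¬p, ¬r):
                    × closes — contains both r and ¬r.
  branch 2 (add ¬p):
    ○ open, literals {p=false}.
4 branches closed, 2 open.
Each open branch fixes some atoms; the unmentioned ones are free. Counting distinct full assignments: branch {p=false, q=true, r=true} (s) contributes 2 new; branch {p=false} (q, r, s) contributes 6 new. Total: 8.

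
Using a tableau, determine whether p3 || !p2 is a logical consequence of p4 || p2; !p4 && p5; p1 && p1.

No

Initial set: {(p4 || p2); (!p4 && p5); (p1 && p1); !(p3 || !p2)}.
(!p4 && p5): α-rule — add !p4, p5.
(p1 && p1): α-rule — add p1, p1.
!(p3 || !p2): α-rule — add !p3, !!p2.
(p4 || p2): β-rule — branch into p4  //  p2.
  branch 1 (add p4):
    × closes — contains both p4 and !p4.
  branch 2 (add p2):
    ○ open, literals {p1=1, p2=1, p3=0, p4=0, p5=1}.
1 branch closed, 1 open.
An open branch gives a countermodel: p1=1, p2=1, p3=0, p4=0, p5=1 (unmentioned atoms arbitrary); the premises hold there but the conclusion fails.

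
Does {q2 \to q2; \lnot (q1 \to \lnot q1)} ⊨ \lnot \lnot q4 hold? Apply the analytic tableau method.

No

Initial set: {T (q2 \to q2); T \lnot (q1 \to \lnot q1); F \lnot \lnot q4}.
T \lnot (q1 \to \lnot q1): α-rule — add T q1, F \lnot q1.
F \lnot \lnot q4: drop double negation, giving F q4.
T (q2 \to q2): β-rule — branch into F q2  //  T q2.
  branch 1 (add F q2):
    ○ open, literals {q1=1, q2=0, q4=0}.
  branch 2 (add T q2):
    ○ open, literals {q1=1, q2=1, q4=0}.
0 branches closed, 2 open.
An open branch gives a countermodel: q1=1, q2=0, q4=0 (unmentioned atoms arbitrary); the premises hold there but the conclusion fails.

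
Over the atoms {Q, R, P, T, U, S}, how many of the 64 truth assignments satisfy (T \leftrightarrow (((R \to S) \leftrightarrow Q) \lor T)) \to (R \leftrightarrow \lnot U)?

Initial set: {T ((T \leftrightarrow (((R \to S) \leftrightarrow Q) \lor T)) \to (R \leftrightarrow \lnot U))}.
T ((T \leftrightarrow (((R \to S) \leftrightarrow Q) \lor T)) \to (R \leftrightarrow \lnot U)): β-rule — branch into F (T \leftrightarrow (((R \to S) \leftrightarrow Q) \lor T))  //  T (R \leftrightarrow \lnot U).
  branch 1 (add F (T \leftrightarrow (((R \to S) \leftrightarrow Q) \lor T))):
    F (T \leftrightarrow (((R \to S) \leftrightarrow Q) \lor T)): β-rule — branch into T T, F (((R \to S) \leftrightarrow Q) \lor T)  //  F T, T (((R \to S) \leftrightarrow Q) \lor T).
      branch 1.1 (add T T, F (((R \to S) \leftrightarrow Q) \lor T)):
        F (((R \to S) \leftrightarrow Q) \lor T): α-rule — add F ((R \to S) \leftrightarrow Q), F T.
        × closes — contains both T and \lnot T.
      branch 1.2 (add F T, T (((R \to S) \leftrightarrow Q) \lor T)):
        T (((R \to S) \leftrightarrow Q) \lor T): β-rule — branch into T ((R \to S) \leftrightarrow Q)  //  T T.
          branch 1.2.1 (add T ((R \to S) \leftrightarrow Q)):
            T ((R \to S) \leftrightarrow Q): β-rule — branch into T (R \to S), T Q  //  F (R \to S), F Q.
              branch 1.2.1.1 (add T (R \to S), T Q):
                T (R \to S): β-rule — branch into F R  //  T S.
                  branch 1.2.1.1.1 (add F R):
                    ○ open, literals {Q=T, R=F, T=F}.
                  branch 1.2.1.1.2 (add T S):
                    ○ open, literals {Q=T, S=T, T=F}.
              branch 1.2.1.2 (add F (R \to S), F Q):
                F (R \to S): α-rule — add T R, F S.
                ○ open, literals {Q=F, R=T, S=F, T=F}.
          branch 1.2.2 (add T T):
            × closes — contains both T and \lnot T.
  branch 2 (add T (R \leftrightarrow \lnot U)):
    T (R \leftrightarrow \lnot U): β-rule — branch into T R, T \lnot U  //  F R, F \lnot U.
      branch 2.1 (add T R, T \lnot U):
        ○ open, literals {R=T, U=F}.
      branch 2.2 (add F R, F \lnot U):
        ○ open, literals {R=F, U=T}.
2 branches closed, 5 open.
Each open branch fixes some atoms; the unmentioned ones are free. Counting distinct full assignments: branch {Q=T, R=F, T=F} (P, U, S) contributes 8 new; branch {Q=T, S=T, T=F} (R, P, U) contributes 4 new; branch {Q=F, R=T, S=F, T=F} (P, U) contributes 4 new; branch {R=T, U=F} (Q, P, T, S) contributes 12 new; branch {R=F, U=T} (Q, P, T, S) contributes 12 new. Total: 40.

40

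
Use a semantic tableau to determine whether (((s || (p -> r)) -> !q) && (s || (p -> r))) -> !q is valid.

Valid

Assume the negation and expand:
Initial set: {!((((s || (p -> r)) -> !q) && (s || (p -> r))) -> !q)}.
!((((s || (p -> r)) -> !q) && (s || (p -> r))) -> !q): α-rule — add (((s || (p -> r)) -> !q) && (s || (p -> r))), !!q.
(((s || (p -> r)) -> !q) && (s || (p -> r))): α-rule — add ((s || (p -> r)) -> !q), (s || (p -> r)).
((s || (p -> r)) -> !q): β-rule — branch into !(s || (p -> r))  //  !q.
  branch 1 (add !(s || (p -> r))):
    !(s || (p -> r)): α-rule — add !s, !(p -> r).
    !(p -> r): α-rule — add p, !r.
    (s || (p -> r)): β-rule — branch into s  //  (p -> r).
      branch 1.1 (add s):
        × closes — contains both s and !s.
      branch 1.2 (add (p -> r)):
        (p -> r): β-rule — branch into !p  //  r.
          branch 1.2.1 (add !p):
            × closes — contains both p and !p.
          branch 1.2.2 (add r):
            × closes — contains both r and !r.
  branch 2 (add !q):
    × closes — contains both q and !q.
All 4 branches close.
Every branch closed, so the negation is unsatisfiable and the formula is valid.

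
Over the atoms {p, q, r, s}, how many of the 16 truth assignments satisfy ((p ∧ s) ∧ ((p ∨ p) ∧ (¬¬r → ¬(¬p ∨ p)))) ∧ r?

0

Initial set: {(((p ∧ s) ∧ ((p ∨ p) ∧ (¬¬r → ¬(¬p ∨ p)))) ∧ r)}.
(((p ∧ s) ∧ ((p ∨ p) ∧ (¬¬r → ¬(¬p ∨ p)))) ∧ r): α-rule — add ((p ∧ s) ∧ ((p ∨ p) ∧ (¬¬r → ¬(¬p ∨ p)))), r.
((p ∧ s) ∧ ((p ∨ p) ∧ (¬¬r → ¬(¬p ∨ p)))): α-rule — add (p ∧ s), ((p ∨ p) ∧ (¬¬r → ¬(¬p ∨ p))).
(p ∧ s): α-rule — add p, s.
((p ∨ p) ∧ (¬¬r → ¬(¬p ∨ p))): α-rule — add (p ∨ p), (¬¬r → ¬(¬p ∨ p)).
(p ∨ p): β-rule — branch into p  //  p.
  branch 1 (add p):
    (¬¬r → ¬(¬p ∨ p)): β-rule — branch into ¬¬¬r  //  ¬(¬p ∨ p).
      branch 1.1 (add ¬¬¬r):
        ¬¬¬r: drop double negation, giving ¬r.
        × closes — contains both r and ¬r.
      branch 1.2 (add ¬(¬p ∨ p)):
        ¬(¬p ∨ p): α-rule — add ¬¬p, ¬p.
        × closes — contains both p and ¬p.
  branch 2 (add p):
    (¬¬r → ¬(¬p ∨ p)): β-rule — branch into ¬¬¬r  //  ¬(¬p ∨ p).
      branch 2.1 (add ¬¬¬r):
        ¬¬¬r: drop double negation, giving ¬r.
        × closes — contains both r and ¬r.
      branch 2.2 (add ¬(¬p ∨ p)):
        ¬(¬p ∨ p): α-rule — add ¬¬p, ¬p.
        × closes — contains both p and ¬p.
All 4 branches close.
No open branches: the formula has 0 satisfying assignments.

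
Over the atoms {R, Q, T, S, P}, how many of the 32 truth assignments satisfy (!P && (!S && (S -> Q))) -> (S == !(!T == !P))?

Initial set: {T ((!P && (!S && (S -> Q))) -> (S == !(!T == !P)))}.
T ((!P && (!S && (S -> Q))) -> (S == !(!T == !P))): β-rule — branch into F (!P && (!S && (S -> Q)))  //  T (S == !(!T == !P)).
  branch 1 (add F (!P && (!S && (S -> Q)))):
    F (!P && (!S && (S -> Q))): β-rule — branch into F !P  //  F (!S && (S -> Q)).
      branch 1.1 (add F !P):
        ○ open, literals {P=true}.
      branch 1.2 (add F (!S && (S -> Q))):
        F (!S && (S -> Q)): β-rule — branch into F !S  //  F (S -> Q).
          branch 1.2.1 (add F !S):
            ○ open, literals {S=true}.
          branch 1.2.2 (add F (S -> Q)):
            F (S -> Q): α-rule — add T S, F Q.
            ○ open, literals {Q=false, S=true}.
  branch 2 (add T (S == !(!T == !P))):
    T (S == !(!T == !P)): β-rule — branch into T S, T !(!T == !P)  //  F S, F !(!T == !P).
      branch 2.1 (add T S, T !(!T == !P)):
        T !(!T == !P): β-rule — branch into T !T, F !P  //  F !T, T !P.
          branch 2.1.1 (add T !T, F !P):
            ○ open, literals {P=true, S=true, T=false}.
          branch 2.1.2 (add F !T, T !P):
            ○ open, literals {P=false, S=true, T=true}.
      branch 2.2 (add F S, F !(!T == !P)):
        F !(!T == !P): β-rule — branch into T !T, T !P  //  F !T, F !P.
          branch 2.2.1 (add T !T, T !P):
            ○ open, literals {P=false, S=false, T=false}.
          branch 2.2.2 (add F !T, F !P):
            ○ open, literals {P=true, S=false, T=true}.
0 branches closed, 7 open.
Each open branch fixes some atoms; the unmentioned ones are free. Counting distinct full assignments: branch {P=true} (R, Q, T, S) contributes 16 new; branch {S=true} (R, Q, T, P) contributes 8 new; branch {Q=false, S=true} (R, T, P) contributes 0 new; branch {P=true, S=true, T=false} (R, Q) contributes 0 new; branch {P=false, S=true, T=true} (R, Q) contributes 0 new; branch {P=false, S=false, T=false} (R, Q) contributes 4 new; branch {P=true, S=false, T=true} (R, Q) contributes 0 new. Total: 28.

28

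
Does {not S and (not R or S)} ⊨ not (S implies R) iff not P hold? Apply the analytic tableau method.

No

Initial set: {(not S and (not R or S)); not (not (S implies R) iff not P)}.
(not S and (not R or S)): α-rule — add not S, (not R or S).
not (not (S implies R) iff not P): β-rule — branch into not (S implies R), not not P  //  not not (S implies R), not P.
  branch 1 (add not (S implies R), not not P):
    not (S implies R): α-rule — add S, not R.
    × closes — contains both S and not S.
  branch 2 (add not not (S implies R), not P):
    (not R or S): β-rule — branch into not R  //  S.
      branch 2.1 (add not R):
        not not (S implies R): β-rule — branch into not S  //  R.
          branch 2.1.1 (add not S):
            ○ open, literals {P=false, R=false, S=false}.
          branch 2.1.2 (add R):
            × closes — contains both R and not R.
      branch 2.2 (add S):
        × closes — contains both S and not S.
3 branches closed, 1 open.
An open branch gives a countermodel: P=false, R=false, S=false (unmentioned atoms arbitrary); the premises hold there but the conclusion fails.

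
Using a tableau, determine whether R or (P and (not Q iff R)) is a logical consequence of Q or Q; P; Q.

Yes

Initial set: {T (Q or Q); T P; T Q; F (R or (P and (not Q iff R)))}.
F (R or (P and (not Q iff R))): α-rule — add F R, F (P and (not Q iff R)).
T (Q or Q): β-rule — branch into T Q  //  T Q.
  branch 1 (add T Q):
    F (P and (not Q iff R)): β-rule — branch into F P  //  F (not Q iff R).
      branch 1.1 (add F P):
        × closes — contains both P and not P.
      branch 1.2 (add F (not Q iff R)):
        F (not Q iff R): β-rule — branch into T not Q, F R  //  F not Q, T R.
          branch 1.2.1 (add T not Q, F R):
            × closes — contains both Q and not Q.
          branch 1.2.2 (add F not Q, T R):
            × closes — contains both R and not R.
  branch 2 (add T Q):
    F (P and (not Q iff R)): β-rule — branch into F P  //  F (not Q iff R).
      branch 2.1 (add F P):
        × closes — contains both P and not P.
      branch 2.2 (add F (not Q iff R)):
        F (not Q iff R): β-rule — branch into T not Q, F R  //  F not Q, T R.
          branch 2.2.1 (add T not Q, F R):
            × closes — contains both Q and not Q.
          branch 2.2.2 (add F not Q, T R):
            × closes — contains both R and not R.
All 6 branches close.
Every branch closed, so the premises entail the conclusion.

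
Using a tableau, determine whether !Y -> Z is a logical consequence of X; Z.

Initial set: {X; Z; !(!Y -> Z)}.
!(!Y -> Z): α-rule — add !Y, !Z.
× closes — contains both Z and !Z.
All 1 branch closes.
Every branch closed, so the premises entail the conclusion.

Yes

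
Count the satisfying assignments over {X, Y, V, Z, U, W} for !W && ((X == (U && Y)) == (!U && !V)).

Initial set: {(!W && ((X == (U && Y)) == (!U && !V)))}.
(!W && ((X == (U && Y)) == (!U && !V))): α-rule — add !W, ((X == (U && Y)) == (!U && !V)).
((X == (U && Y)) == (!U && !V)): β-rule — branch into (X == (U && Y)), (!U && !V)  //  !(X == (U && Y)), !(!U && !V).
  branch 1 (add (X == (U && Y)), (!U && !V)):
    (!U && !V): α-rule — add !U, !V.
    (X == (U && Y)): β-rule — branch into X, (U && Y)  //  !X, !(U && Y).
      branch 1.1 (add X, (U && Y)):
        (U && Y): α-rule — add U, Y.
        × closes — contains both U and !U.
      branch 1.2 (add !X, !(U && Y)):
        !(U && Y): β-rule — branch into !U  //  !Y.
          branch 1.2.1 (add !U):
            ○ open, literals {U=0, V=0, W=0, X=0}.
          branch 1.2.2 (add !Y):
            ○ open, literals {U=0, V=0, W=0, X=0, Y=0}.
  branch 2 (add !(X == (U && Y)), !(!U && !V)):
    !(X == (U && Y)): β-rule — branch into X, !(U && Y)  //  !X, (U && Y).
      branch 2.1 (add X, !(U && Y)):
        !(!U && !V): β-rule — branch into !!U  //  !!V.
          branch 2.1.1 (add !!U):
            !(U && Y): β-rule — branch into !U  //  !Y.
              branch 2.1.1.1 (add !U):
                × closes — contains both U and !U.
              branch 2.1.1.2 (add !Y):
                ○ open, literals {U=1, W=0, X=1, Y=0}.
          branch 2.1.2 (add !!V):
            !(U && Y): β-rule — branch into !U  //  !Y.
              branch 2.1.2.1 (add !U):
                ○ open, literals {U=0, V=1, W=0, X=1}.
              branch 2.1.2.2 (add !Y):
                ○ open, literals {V=1, W=0, X=1, Y=0}.
      branch 2.2 (add !X, (U && Y)):
        (U && Y): α-rule — add U, Y.
        !(!U && !V): β-rule — branch into !!U  //  !!V.
          branch 2.2.1 (add !!U):
            ○ open, literals {U=1, W=0, X=0, Y=1}.
          branch 2.2.2 (add !!V):
            ○ open, literals {U=1, V=1, W=0, X=0, Y=1}.
2 branches closed, 7 open.
Each open branch fixes some atoms; the unmentioned ones are free. Counting distinct full assignments: branch {U=0, V=0, W=0, X=0} (Y, Z) contributes 4 new; branch {U=0, V=0, W=0, X=0, Y=0} (Z) contributes 0 new; branch {U=1, W=0, X=1, Y=0} (V, Z) contributes 4 new; branch {U=0, V=1, W=0, X=1} (Y, Z) contributes 4 new; branch {V=1, W=0, X=1, Y=0} (Z, U) contributes 0 new; branch {U=1, W=0, X=0, Y=1} (V, Z) contributes 4 new; branch {U=1, V=1, W=0, X=0, Y=1} (Z) contributes 0 new. Total: 16.

16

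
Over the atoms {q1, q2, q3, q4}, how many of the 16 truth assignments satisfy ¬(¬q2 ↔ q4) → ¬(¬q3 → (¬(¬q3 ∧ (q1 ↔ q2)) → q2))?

9

Initial set: {(¬(¬q2 ↔ q4) → ¬(¬q3 → (¬(¬q3 ∧ (q1 ↔ q2)) → q2)))}.
(¬(¬q2 ↔ q4) → ¬(¬q3 → (¬(¬q3 ∧ (q1 ↔ q2)) → q2))): β-rule — branch into ¬¬(¬q2 ↔ q4)  //  ¬(¬q3 → (¬(¬q3 ∧ (q1 ↔ q2)) → q2)).
  branch 1 (add ¬¬(¬q2 ↔ q4)):
    ¬¬(¬q2 ↔ q4): β-rule — branch into ¬q2, q4  //  ¬¬q2, ¬q4.
      branch 1.1 (add ¬q2, q4):
        ○ open, literals {q2=false, q4=true}.
      branch 1.2 (add ¬¬q2, ¬q4):
        ○ open, literals {q2=true, q4=false}.
  branch 2 (add ¬(¬q3 → (¬(¬q3 ∧ (q1 ↔ q2)) → q2))):
    ¬(¬q3 → (¬(¬q3 ∧ (q1 ↔ q2)) → q2)): α-rule — add ¬q3, ¬(¬(¬q3 ∧ (q1 ↔ q2)) → q2).
    ¬(¬(¬q3 ∧ (q1 ↔ q2)) → q2): α-rule — add ¬(¬q3 ∧ (q1 ↔ q2)), ¬q2.
    ¬(¬q3 ∧ (q1 ↔ q2)): β-rule — branch into ¬¬q3  //  ¬(q1 ↔ q2).
      branch 2.1 (add ¬¬q3):
        × closes — contains both q3 and ¬q3.
      branch 2.2 (add ¬(q1 ↔ q2)):
        ¬(q1 ↔ q2): β-rule — branch into q1, ¬q2  //  ¬q1, q2.
          branch 2.2.1 (add q1, ¬q2):
            ○ open, literals {q1=true, q2=false, q3=false}.
          branch 2.2.2 (add ¬q1, q2):
            × closes — contains both q2 and ¬q2.
2 branches closed, 3 open.
Each open branch fixes some atoms; the unmentioned ones are free. Counting distinct full assignments: branch {q2=false, q4=true} (q1, q3) contributes 4 new; branch {q2=true, q4=false} (q1, q3) contributes 4 new; branch {q1=true, q2=false, q3=false} (q4) contributes 1 new. Total: 9.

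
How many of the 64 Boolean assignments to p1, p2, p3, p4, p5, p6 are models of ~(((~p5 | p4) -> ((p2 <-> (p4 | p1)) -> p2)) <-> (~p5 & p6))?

Initial set: {~(((~p5 | p4) -> ((p2 <-> (p4 | p1)) -> p2)) <-> (~p5 & p6))}.
~(((~p5 | p4) -> ((p2 <-> (p4 | p1)) -> p2)) <-> (~p5 & p6)): β-rule — branch into ((~p5 | p4) -> ((p2 <-> (p4 | p1)) -> p2)), ~(~p5 & p6)  //  ~((~p5 | p4) -> ((p2 <-> (p4 | p1)) -> p2)), (~p5 & p6).
  branch 1 (add ((~p5 | p4) -> ((p2 <-> (p4 | p1)) -> p2)), ~(~p5 & p6)):
    ((~p5 | p4) -> ((p2 <-> (p4 | p1)) -> p2)): β-rule — branch into ~(~p5 | p4)  //  ((p2 <-> (p4 | p1)) -> p2).
      branch 1.1 (add ~(~p5 | p4)):
        ~(~p5 | p4): α-rule — add ~~p5, ~p4.
        ~(~p5 & p6): β-rule — branch into ~~p5  //  ~p6.
          branch 1.1.1 (add ~~p5):
            ○ open, literals {p4=F, p5=T}.
          branch 1.1.2 (add ~p6):
            ○ open, literals {p4=F, p5=T, p6=F}.
      branch 1.2 (add ((p2 <-> (p4 | p1)) -> p2)):
        ~(~p5 & p6): β-rule — branch into ~~p5  //  ~p6.
          branch 1.2.1 (add ~~p5):
            ((p2 <-> (p4 | p1)) -> p2): β-rule — branch into ~(p2 <-> (p4 | p1))  //  p2.
              branch 1.2.1.1 (add ~(p2 <-> (p4 | p1))):
                ~(p2 <-> (p4 | p1)): β-rule — branch into p2, ~(p4 | p1)  //  ~p2, (p4 | p1).
                  branch 1.2.1.1.1 (add p2, ~(p4 | p1)):
                    ~(p4 | p1): α-rule — add ~p4, ~p1.
                    ○ open, literals {p1=F, p2=T, p4=F, p5=T}.
                  branch 1.2.1.1.2 (add ~p2, (p4 | p1)):
                    (p4 | p1): β-rule — branch into p4  //  p1.
                      branch 1.2.1.1.2.1 (add p4):
                        ○ open, literals {p2=F, p4=T, p5=T}.
                      branch 1.2.1.1.2.2 (add p1):
                        ○ open, literals {p1=T, p2=F, p5=T}.
              branch 1.2.1.2 (add p2):
                ○ open, literals {p2=T, p5=T}.
          branch 1.2.2 (add ~p6):
            ((p2 <-> (p4 | p1)) -> p2): β-rule — branch into ~(p2 <-> (p4 | p1))  //  p2.
              branch 1.2.2.1 (add ~(p2 <-> (p4 | p1))):
                ~(p2 <-> (p4 | p1)): β-rule — branch into p2, ~(p4 | p1)  //  ~p2, (p4 | p1).
                  branch 1.2.2.1.1 (add p2, ~(p4 | p1)):
                    ~(p4 | p1): α-rule — add ~p4, ~p1.
                    ○ open, literals {p1=F, p2=T, p4=F, p6=F}.
                  branch 1.2.2.1.2 (add ~p2, (p4 | p1)):
                    (p4 | p1): β-rule — branch into p4  //  p1.
                      branch 1.2.2.1.2.1 (add p4):
                        ○ open, literals {p2=F, p4=T, p6=F}.
                      branch 1.2.2.1.2.2 (add p1):
                        ○ open, literals {p1=T, p2=F, p6=F}.
              branch 1.2.2.2 (add p2):
                ○ open, literals {p2=T, p6=F}.
  branch 2 (add ~((~p5 | p4) -> ((p2 <-> (p4 | p1)) -> p2)), (~p5 & p6)):
    ~((~p5 | p4) -> ((p2 <-> (p4 | p1)) -> p2)): α-rule — add (~p5 | p4), ~((p2 <-> (p4 | p1)) -> p2).
    (~p5 & p6): α-rule — add ~p5, p6.
    ~((p2 <-> (p4 | p1)) -> p2): α-rule — add (p2 <-> (p4 | p1)), ~p2.
    (~p5 | p4): β-rule — branch into ~p5  //  p4.
      branch 2.1 (add ~p5):
        (p2 <-> (p4 | p1)): β-rule — branch into p2, (p4 | p1)  //  ~p2, ~(p4 | p1).
          branch 2.1.1 (add p2, (p4 | p1)):
            × closes — contains both p2 and ~p2.
          branch 2.1.2 (add ~p2, ~(p4 | p1)):
            ~(p4 | p1): α-rule — add ~p4, ~p1.
            ○ open, literals {p1=F, p2=F, p4=F, p5=F, p6=T}.
      branch 2.2 (add p4):
        (p2 <-> (p4 | p1)): β-rule — branch into p2, (p4 | p1)  //  ~p2, ~(p4 | p1).
          branch 2.2.1 (add p2, (p4 | p1)):
            × closes — contains both p2 and ~p2.
          branch 2.2.2 (add ~p2, ~(p4 | p1)):
            ~(p4 | p1): α-rule — add ~p4, ~p1.
            × closes — contains both p4 and ~p4.
3 branches closed, 11 open.
Each open branch fixes some atoms; the unmentioned ones are free. Counting distinct full assignments: branch {p4=F, p5=T} (p1, p2, p3, p6) contributes 16 new; branch {p4=F, p5=T, p6=F} (p1, p2, p3) contributes 0 new; branch {p1=F, p2=T, p4=F, p5=T} (p3, p6) contributes 0 new; branch {p2=F, p4=T, p5=T} (p1, p3, p6) contributes 8 new; branch {p1=T, p2=F, p5=T} (p3, p4, p6) contributes 0 new; branch {p2=T, p5=T} (p1, p3, p4, p6) contributes 8 new; branch {p1=F, p2=T, p4=F, p6=F} (p3, p5) contributes 2 new; branch {p2=F, p4=T, p6=F} (p1, p3, p5) contributes 4 new; branch {p1=T, p2=F, p6=F} (p3, p4, p5) contributes 2 new; branch {p2=T, p6=F} (p1, p3, p4, p5) contributes 6 new; branch {p1=F, p2=F, p4=F, p5=F, p6=T} (p3) contributes 2 new. Total: 48.

48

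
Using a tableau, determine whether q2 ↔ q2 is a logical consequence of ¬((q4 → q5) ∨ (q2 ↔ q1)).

Yes

Initial set: {¬((q4 → q5) ∨ (q2 ↔ q1)); ¬(q2 ↔ q2)}.
¬((q4 → q5) ∨ (q2 ↔ q1)): α-rule — add ¬(q4 → q5), ¬(q2 ↔ q1).
¬(q4 → q5): α-rule — add q4, ¬q5.
¬(q2 ↔ q2): β-rule — branch into q2, ¬q2  //  ¬q2, q2.
  branch 1 (add q2, ¬q2):
    × closes — contains both q2 and ¬q2.
  branch 2 (add ¬q2, q2):
    × closes — contains both q2 and ¬q2.
All 2 branches close.
Every branch closed, so the premises entail the conclusion.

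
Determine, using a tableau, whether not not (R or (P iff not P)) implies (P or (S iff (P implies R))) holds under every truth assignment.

Assume the negation and expand:
Initial set: {not (not not (R or (P iff not P)) implies (P or (S iff (P implies R))))}.
not (not not (R or (P iff not P)) implies (P or (S iff (P implies R)))): α-rule — add not not (R or (P iff not P)), not (P or (S iff (P implies R))).
not not (R or (P iff not P)): drop double negation, giving (R or (P iff not P)).
not (P or (S iff (P implies R))): α-rule — add not P, not (S iff (P implies R)).
(R or (P iff not P)): β-rule — branch into R  //  (P iff not P).
  branch 1 (add R):
    not (S iff (P implies R)): β-rule — branch into S, not (P implies R)  //  not S, (P implies R).
      branch 1.1 (add S, not (P implies R)):
        not (P implies R): α-rule — add P, not R.
        × closes — contains both P and not P.
      branch 1.2 (add not S, (P implies R)):
        (P implies R): β-rule — branch into not P  //  R.
          branch 1.2.1 (add not P):
            ○ open, literals {P=F, R=T, S=F}.
          branch 1.2.2 (add R):
            ○ open, literals {P=F, R=T, S=F}.
  branch 2 (add (P iff not P)):
    not (S iff (P implies R)): β-rule — branch into S, not (P implies R)  //  not S, (P implies R).
      branch 2.1 (add S, not (P implies R)):
        not (P implies R): α-rule — add P, not R.
        × closes — contains both P and not P.
      branch 2.2 (add not S, (P implies R)):
        (P iff not P): β-rule — branch into P, not P  //  not P, not not P.
          branch 2.2.1 (add P, not P):
            × closes — contains both P and not P.
          branch 2.2.2 (add not P, not not P):
            × closes — contains both P and not P.
4 branches closed, 2 open.
An open branch gives a countermodel: P=F, R=T, S=F (unmentioned atoms arbitrary); under it the original formula is false.

Not valid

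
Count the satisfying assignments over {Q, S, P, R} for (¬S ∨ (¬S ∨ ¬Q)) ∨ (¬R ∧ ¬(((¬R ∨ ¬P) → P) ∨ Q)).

12

Initial set: {((¬S ∨ (¬S ∨ ¬Q)) ∨ (¬R ∧ ¬(((¬R ∨ ¬P) → P) ∨ Q)))}.
((¬S ∨ (¬S ∨ ¬Q)) ∨ (¬R ∧ ¬(((¬R ∨ ¬P) → P) ∨ Q))): β-rule — branch into (¬S ∨ (¬S ∨ ¬Q))  //  (¬R ∧ ¬(((¬R ∨ ¬P) → P) ∨ Q)).
  branch 1 (add (¬S ∨ (¬S ∨ ¬Q))):
    (¬S ∨ (¬S ∨ ¬Q)): β-rule — branch into ¬S  //  (¬S ∨ ¬Q).
      branch 1.1 (add ¬S):
        ○ open, literals {S=F}.
      branch 1.2 (add (¬S ∨ ¬Q)):
        (¬S ∨ ¬Q): β-rule — branch into ¬S  //  ¬Q.
          branch 1.2.1 (add ¬S):
            ○ open, literals {S=F}.
          branch 1.2.2 (add ¬Q):
            ○ open, literals {Q=F}.
  branch 2 (add (¬R ∧ ¬(((¬R ∨ ¬P) → P) ∨ Q))):
    (¬R ∧ ¬(((¬R ∨ ¬P) → P) ∨ Q)): α-rule — add ¬R, ¬(((¬R ∨ ¬P) → P) ∨ Q).
    ¬(((¬R ∨ ¬P) → P) ∨ Q): α-rule — add ¬((¬R ∨ ¬P) → P), ¬Q.
    ¬((¬R ∨ ¬P) → P): α-rule — add (¬R ∨ ¬P), ¬P.
    (¬R ∨ ¬P): β-rule — branch into ¬R  //  ¬P.
      branch 2.1 (add ¬R):
        ○ open, literals {P=F, Q=F, R=F}.
      branch 2.2 (add ¬P):
        ○ open, literals {P=F, Q=F, R=F}.
0 branches closed, 5 open.
Each open branch fixes some atoms; the unmentioned ones are free. Counting distinct full assignments: branch {S=F} (Q, P, R) contributes 8 new; branch {S=F} (Q, P, R) contributes 0 new; branch {Q=F} (S, P, R) contributes 4 new; branch {P=F, Q=F, R=F} (S) contributes 0 new; branch {P=F, Q=F, R=F} (S) contributes 0 new. Total: 12.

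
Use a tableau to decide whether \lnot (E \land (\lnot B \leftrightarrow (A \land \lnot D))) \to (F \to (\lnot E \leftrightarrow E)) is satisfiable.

Initial set: {T (\lnot (E \land (\lnot B \leftrightarrow (A \land \lnot D))) \to (F \to (\lnot E \leftrightarrow E)))}.
T (\lnot (E \land (\lnot B \leftrightarrow (A \land \lnot D))) \to (F \to (\lnot E \leftrightarrow E))): β-rule — branch into F \lnot (E \land (\lnot B \leftrightarrow (A \land \lnot D)))  //  T (F \to (\lnot E \leftrightarrow E)).
  branch 1 (add F \lnot (E \land (\lnot B \leftrightarrow (A \land \lnot D)))):
    F \lnot (E \land (\lnot B \leftrightarrow (A \land \lnot D))): α-rule — add T E, T (\lnot B \leftrightarrow (A \land \lnot D)).
    T (\lnot B \leftrightarrow (A \land \lnot D)): β-rule — branch into T \lnot B, T (A \land \lnot D)  //  F \lnot B, F (A \land \lnot D).
      branch 1.1 (add T \lnot B, T (A \land \lnot D)):
        T (A \land \lnot D): α-rule — add T A, T \lnot D.
        ○ open, literals {A=T, B=F, D=F, E=T}.
      branch 1.2 (add F \lnot B, F (A \land \lnot D)):
        F (A \land \lnot D): β-rule — branch into F A  //  F \lnot D.
          branch 1.2.1 (add F A):
            ○ open, literals {A=F, B=T, E=T}.
          branch 1.2.2 (add F \lnot D):
            ○ open, literals {B=T, D=T, E=T}.
  branch 2 (add T (F \to (\lnot E \leftrightarrow E))):
    T (F \to (\lnot E \leftrightarrow E)): β-rule — branch into F F  //  T (\lnot E \leftrightarrow E).
      branch 2.1 (add F F):
        ○ open, literals {F=F}.
      branch 2.2 (add T (\lnot E \leftrightarrow E)):
        T (\lnot E \leftrightarrow E): β-rule — branch into T \lnot E, T E  //  F \lnot E, F E.
          branch 2.2.1 (add T \lnot E, T E):
            × closes — contains both E and \lnot E.
          branch 2.2.2 (add F \lnot E, F E):
            × closes — contains both E and \lnot E.
2 branches closed, 4 open.
An open branch gives a satisfying assignment: A=T, B=F, D=F, E=T.

Satisfiable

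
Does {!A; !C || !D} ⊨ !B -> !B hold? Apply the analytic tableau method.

Yes

Initial set: {!A; (!C || !D); !(!B -> !B)}.
!(!B -> !B): α-rule — add !B, !!B.
× closes — contains both B and !B.
All 1 branch closes.
Every branch closed, so the premises entail the conclusion.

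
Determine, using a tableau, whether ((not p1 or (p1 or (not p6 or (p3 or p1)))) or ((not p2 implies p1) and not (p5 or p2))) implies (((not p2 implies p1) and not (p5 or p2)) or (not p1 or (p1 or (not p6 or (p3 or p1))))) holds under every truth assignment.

Assume the negation and expand:
Initial set: {F (((not p1 or (p1 or (not p6 or (p3 or p1)))) or ((not p2 implies p1) and not (p5 or p2))) implies (((not p2 implies p1) and not (p5 or p2)) or (not p1 or (p1 or (not p6 or (p3 or p1))))))}.
F (((not p1 or (p1 or (not p6 or (p3 or p1)))) or ((not p2 implies p1) and not (p5 or p2))) implies (((not p2 implies p1) and not (p5 or p2)) or (not p1 or (p1 or (not p6 or (p3 or p1)))))): α-rule — add T ((not p1 or (p1 or (not p6 or (p3 or p1)))) or ((not p2 implies p1) and not (p5 or p2))), F (((not p2 implies p1) and not (p5 or p2)) or (not p1 or (p1 or (not p6 or (p3 or p1))))).
F (((not p2 implies p1) and not (p5 or p2)) or (not p1 or (p1 or (not p6 or (p3 or p1))))): α-rule — add F ((not p2 implies p1) and not (p5 or p2)), F (not p1 or (p1 or (not p6 or (p3 or p1)))).
F (not p1 or (p1 or (not p6 or (p3 or p1)))): α-rule — add F not p1, F (p1 or (not p6 or (p3 or p1))).
F (p1 or (not p6 or (p3 or p1))): α-rule — add F p1, F (not p6 or (p3 or p1)).
× closes — contains both p1 and not p1.
All 1 branch closes.
Every branch closed, so the negation is unsatisfiable and the formula is valid.

Valid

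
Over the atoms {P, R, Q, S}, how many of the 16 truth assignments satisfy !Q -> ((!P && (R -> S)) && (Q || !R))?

10

Initial set: {(!Q -> ((!P && (R -> S)) && (Q || !R)))}.
(!Q -> ((!P && (R -> S)) && (Q || !R))): β-rule — branch into !!Q  //  ((!P && (R -> S)) && (Q || !R)).
  branch 1 (add !!Q):
    ○ open, literals {Q=1}.
  branch 2 (add ((!P && (R -> S)) && (Q || !R))):
    ((!P && (R -> S)) && (Q || !R)): α-rule — add (!P && (R -> S)), (Q || !R).
    (!P && (R -> S)): α-rule — add !P, (R -> S).
    (Q || !R): β-rule — branch into Q  //  !R.
      branch 2.1 (add Q):
        (R -> S): β-rule — branch into !R  //  S.
          branch 2.1.1 (add !R):
            ○ open, literals {P=0, Q=1, R=0}.
          branch 2.1.2 (add S):
            ○ open, literals {P=0, Q=1, S=1}.
      branch 2.2 (add !R):
        (R -> S): β-rule — branch into !R  //  S.
          branch 2.2.1 (add !R):
            ○ open, literals {P=0, R=0}.
          branch 2.2.2 (add S):
            ○ open, literals {P=0, R=0, S=1}.
0 branches closed, 5 open.
Each open branch fixes some atoms; the unmentioned ones are free. Counting distinct full assignments: branch {Q=1} (P, R, S) contributes 8 new; branch {P=0, Q=1, R=0} (S) contributes 0 new; branch {P=0, Q=1, S=1} (R) contributes 0 new; branch {P=0, R=0} (Q, S) contributes 2 new; branch {P=0, R=0, S=1} (Q) contributes 0 new. Total: 10.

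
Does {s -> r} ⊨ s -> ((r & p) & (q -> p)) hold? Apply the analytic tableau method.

Initial set: {(s -> r); ~(s -> ((r & p) & (q -> p)))}.
~(s -> ((r & p) & (q -> p))): α-rule — add s, ~((r & p) & (q -> p)).
(s -> r): β-rule — branch into ~s  //  r.
  branch 1 (add ~s):
    × closes — contains both s and ~s.
  branch 2 (add r):
    ~((r & p) & (q -> p)): β-rule — branch into ~(r & p)  //  ~(q -> p).
      branch 2.1 (add ~(r & p)):
        ~(r & p): β-rule — branch into ~r  //  ~p.
          branch 2.1.1 (add ~r):
            × closes — contains both r and ~r.
          branch 2.1.2 (add ~p):
            ○ open, literals {p=false, r=true, s=true}.
      branch 2.2 (add ~(q -> p)):
        ~(q -> p): α-rule — add q, ~p.
        ○ open, literals {p=false, q=true, r=true, s=true}.
2 branches closed, 2 open.
An open branch gives a countermodel: p=false, r=true, s=true (unmentioned atoms arbitrary); the premises hold there but the conclusion fails.

No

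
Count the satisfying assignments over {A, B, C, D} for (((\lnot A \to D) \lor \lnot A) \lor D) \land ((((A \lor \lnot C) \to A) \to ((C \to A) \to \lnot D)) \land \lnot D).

8

Initial set: {((((\lnot A \to D) \lor \lnot A) \lor D) \land ((((A \lor \lnot C) \to A) \to ((C \to A) \to \lnot D)) \land \lnot D))}.
((((\lnot A \to D) \lor \lnot A) \lor D) \land ((((A \lor \lnot C) \to A) \to ((C \to A) \to \lnot D)) \land \lnot D)): α-rule — add (((\lnot A \to D) \lor \lnot A) \lor D), ((((A \lor \lnot C) \to A) \to ((C \to A) \to \lnot D)) \land \lnot D).
((((A \lor \lnot C) \to A) \to ((C \to A) \to \lnot D)) \land \lnot D): α-rule — add (((A \lor \lnot C) \to A) \to ((C \to A) \to \lnot D)), \lnot D.
(((\lnot A \to D) \lor \lnot A) \lor D): β-rule — branch into ((\lnot A \to D) \lor \lnot A)  //  D.
  branch 1 (add ((\lnot A \to D) \lor \lnot A)):
    (((A \lor \lnot C) \to A) \to ((C \to A) \to \lnot D)): β-rule — branch into \lnot ((A \lor \lnot C) \to A)  //  ((C \to A) \to \lnot D).
      branch 1.1 (add \lnot ((A \lor \lnot C) \to A)):
        \lnot ((A \lor \lnot C) \to A): α-rule — add (A \lor \lnot C), \lnot A.
        ((\lnot A \to D) \lor \lnot A): β-rule — branch into (\lnot A \to D)  //  \lnot A.
          branch 1.1.1 (add (\lnot A \to D)):
            (A \lor \lnot C): β-rule — branch into A  //  \lnot C.
              branch 1.1.1.1 (add A):
                × closes — contains both A and \lnot A.
              branch 1.1.1.2 (add \lnot C):
                (\lnot A \to D): β-rule — branch into \lnot \lnot A  //  D.
                  branch 1.1.1.2.1 (add \lnot \lnot A):
                    × closes — contains both A and \lnot A.
                  branch 1.1.1.2.2 (add D):
                    × closes — contains both D and \lnot D.
          branch 1.1.2 (add \lnot A):
            (A \lor \lnot C): β-rule — branch into A  //  \lnot C.
              branch 1.1.2.1 (add A):
                × closes — contains both A and \lnot A.
              branch 1.1.2.2 (add \lnot C):
                ○ open, literals {A=0, C=0, D=0}.
      branch 1.2 (add ((C \to A) \to \lnot D)):
        ((\lnot A \to D) \lor \lnot A): β-rule — branch into (\lnot A \to D)  //  \lnot A.
          branch 1.2.1 (add (\lnot A \to D)):
            ((C \to A) \to \lnot D): β-rule — branch into \lnot (C \to A)  //  \lnot D.
              branch 1.2.1.1 (add \lnot (C \to A)):
                \lnot (C \to A): α-rule — add C, \lnot A.
                (\lnot A \to D): β-rule — branch into \lnot \lnot A  //  D.
                  branch 1.2.1.1.1 (add \lnot \lnot A):
                    × closes — contains both A and \lnot A.
                  branch 1.2.1.1.2 (add D):
                    × closes — contains both D and \lnot D.
              branch 1.2.1.2 (add \lnot D):
                (\lnot A \to D): β-rule — branch into \lnot \lnot A  //  D.
                  branch 1.2.1.2.1 (add \lnot \lnot A):
                    ○ open, literals {A=1, D=0}.
                  branch 1.2.1.2.2 (add D):
                    × closes — contains both D and \lnot D.
          branch 1.2.2 (add \lnot A):
            ((C \to A) \to \lnot D): β-rule — branch into \lnot (C \to A)  //  \lnot D.
              branch 1.2.2.1 (add \lnot (C \to A)):
                \lnot (C \to A): α-rule — add C, \lnot A.
                ○ open, literals {A=0, C=1, D=0}.
              branch 1.2.2.2 (add \lnot D):
                ○ open, literals {A=0, D=0}.
  branch 2 (add D):
    × closes — contains both D and \lnot D.
8 branches closed, 4 open.
Each open branch fixes some atoms; the unmentioned ones are free. Counting distinct full assignments: branch {A=0, C=0, D=0} (B) contributes 2 new; branch {A=1, D=0} (B, C) contributes 4 new; branch {A=0, C=1, D=0} (B) contributes 2 new; branch {A=0, D=0} (B, C) contributes 0 new. Total: 8.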